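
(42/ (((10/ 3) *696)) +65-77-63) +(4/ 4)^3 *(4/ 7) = -604213/ 8120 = -74.41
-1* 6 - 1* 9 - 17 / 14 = -227 / 14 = -16.21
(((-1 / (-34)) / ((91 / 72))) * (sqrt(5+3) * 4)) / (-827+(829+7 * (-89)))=-32 * sqrt(2) / 106743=-0.00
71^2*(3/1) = 15123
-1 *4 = -4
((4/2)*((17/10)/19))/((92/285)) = 51/92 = 0.55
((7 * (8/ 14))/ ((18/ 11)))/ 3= 22/ 27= 0.81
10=10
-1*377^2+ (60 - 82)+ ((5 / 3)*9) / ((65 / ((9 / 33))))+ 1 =-20327441 / 143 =-142149.94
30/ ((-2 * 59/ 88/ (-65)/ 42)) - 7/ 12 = 43242787/ 708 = 61077.38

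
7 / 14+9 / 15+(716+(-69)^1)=6481 / 10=648.10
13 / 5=2.60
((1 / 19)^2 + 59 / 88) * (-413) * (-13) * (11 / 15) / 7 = 5467943 / 14440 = 378.67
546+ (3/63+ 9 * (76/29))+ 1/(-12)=462475/812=569.55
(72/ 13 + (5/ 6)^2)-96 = -42011/ 468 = -89.77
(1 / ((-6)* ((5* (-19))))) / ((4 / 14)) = 7 / 1140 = 0.01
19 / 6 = 3.17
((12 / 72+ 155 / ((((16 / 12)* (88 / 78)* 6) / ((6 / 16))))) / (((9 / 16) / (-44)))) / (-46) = 55813 / 4968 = 11.23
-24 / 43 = -0.56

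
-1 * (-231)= 231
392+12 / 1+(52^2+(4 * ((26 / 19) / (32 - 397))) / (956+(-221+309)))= 5625588754 / 1810035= 3108.00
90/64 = 45/32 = 1.41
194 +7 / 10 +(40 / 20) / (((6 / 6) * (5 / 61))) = 2191 / 10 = 219.10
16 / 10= 8 / 5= 1.60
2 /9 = 0.22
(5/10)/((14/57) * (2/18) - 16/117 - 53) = -6669/708374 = -0.01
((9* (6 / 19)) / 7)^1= 54 / 133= 0.41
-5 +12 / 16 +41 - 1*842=-3221 / 4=-805.25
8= 8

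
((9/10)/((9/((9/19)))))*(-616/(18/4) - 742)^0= 9/190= 0.05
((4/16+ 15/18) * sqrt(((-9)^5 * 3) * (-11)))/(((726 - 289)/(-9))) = -9477 * sqrt(33)/1748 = -31.14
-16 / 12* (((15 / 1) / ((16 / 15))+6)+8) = -449 / 12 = -37.42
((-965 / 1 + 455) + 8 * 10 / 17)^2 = 73788100 / 289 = 255322.15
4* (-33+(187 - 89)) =260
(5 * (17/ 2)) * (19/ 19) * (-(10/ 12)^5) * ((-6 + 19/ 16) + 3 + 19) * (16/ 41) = -73046875/ 637632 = -114.56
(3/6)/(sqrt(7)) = sqrt(7)/14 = 0.19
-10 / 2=-5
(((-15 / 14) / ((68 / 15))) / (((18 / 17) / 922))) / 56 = -11525 / 3136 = -3.68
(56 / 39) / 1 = 56 / 39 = 1.44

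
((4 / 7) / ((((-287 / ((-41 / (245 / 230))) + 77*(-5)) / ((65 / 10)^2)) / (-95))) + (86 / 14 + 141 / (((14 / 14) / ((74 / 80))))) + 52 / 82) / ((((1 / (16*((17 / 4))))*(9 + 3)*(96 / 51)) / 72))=8255454409777 / 265830880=31055.29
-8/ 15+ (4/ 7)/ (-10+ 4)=-22/ 35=-0.63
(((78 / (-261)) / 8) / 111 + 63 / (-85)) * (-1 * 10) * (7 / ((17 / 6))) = 17042683 / 930291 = 18.32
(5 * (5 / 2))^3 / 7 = 15625 / 56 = 279.02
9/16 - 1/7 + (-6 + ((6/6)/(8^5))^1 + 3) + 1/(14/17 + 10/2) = -54695243/22708224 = -2.41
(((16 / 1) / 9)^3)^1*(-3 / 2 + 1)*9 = -2048 / 81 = -25.28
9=9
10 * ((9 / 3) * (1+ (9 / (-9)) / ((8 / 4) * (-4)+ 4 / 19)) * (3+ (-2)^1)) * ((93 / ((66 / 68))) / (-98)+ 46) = 60788835 / 39886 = 1524.06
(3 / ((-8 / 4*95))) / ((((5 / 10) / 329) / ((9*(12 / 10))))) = -53298 / 475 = -112.21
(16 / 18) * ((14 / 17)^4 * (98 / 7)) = 4302592 / 751689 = 5.72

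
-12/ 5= -2.40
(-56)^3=-175616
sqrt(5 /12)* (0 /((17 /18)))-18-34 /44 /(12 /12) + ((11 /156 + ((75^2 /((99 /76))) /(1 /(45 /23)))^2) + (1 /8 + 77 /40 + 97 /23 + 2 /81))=24055287223943938 /337007385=71379110.06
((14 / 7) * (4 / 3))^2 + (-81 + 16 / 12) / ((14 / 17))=-11293 / 126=-89.63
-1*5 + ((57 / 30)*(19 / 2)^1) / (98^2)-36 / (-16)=-527859 / 192080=-2.75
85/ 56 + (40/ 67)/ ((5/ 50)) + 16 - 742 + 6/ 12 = -2693981/ 3752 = -718.01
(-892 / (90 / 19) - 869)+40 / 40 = -47534 / 45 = -1056.31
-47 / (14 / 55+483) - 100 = -2660485 / 26579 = -100.10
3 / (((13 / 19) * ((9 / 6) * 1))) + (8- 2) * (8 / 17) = 1270 / 221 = 5.75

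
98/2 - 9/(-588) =49.02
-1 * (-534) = 534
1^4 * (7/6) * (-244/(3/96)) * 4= -109312/3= -36437.33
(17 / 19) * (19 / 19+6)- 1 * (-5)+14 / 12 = 1417 / 114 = 12.43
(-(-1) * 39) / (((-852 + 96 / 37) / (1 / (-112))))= 481 / 1173312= 0.00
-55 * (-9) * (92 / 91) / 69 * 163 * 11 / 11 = 107580 / 91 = 1182.20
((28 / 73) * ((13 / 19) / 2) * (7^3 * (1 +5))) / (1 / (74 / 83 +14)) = 462951216 / 115121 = 4021.43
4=4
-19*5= -95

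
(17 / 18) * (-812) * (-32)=220864 / 9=24540.44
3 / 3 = 1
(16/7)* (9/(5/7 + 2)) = 144/19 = 7.58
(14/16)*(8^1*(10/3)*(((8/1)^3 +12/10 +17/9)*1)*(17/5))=5516602/135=40863.72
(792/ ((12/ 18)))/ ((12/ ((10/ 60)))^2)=11/ 48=0.23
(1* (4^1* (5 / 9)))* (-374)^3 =-1046272480 / 9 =-116252497.78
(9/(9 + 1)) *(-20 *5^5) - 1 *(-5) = -56245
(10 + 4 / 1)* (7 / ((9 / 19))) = 1862 / 9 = 206.89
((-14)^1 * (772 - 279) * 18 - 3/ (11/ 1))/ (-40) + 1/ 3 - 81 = 3993317/ 1320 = 3025.24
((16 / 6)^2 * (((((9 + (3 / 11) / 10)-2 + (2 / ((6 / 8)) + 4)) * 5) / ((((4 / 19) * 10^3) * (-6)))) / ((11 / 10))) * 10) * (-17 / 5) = 2919274 / 245025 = 11.91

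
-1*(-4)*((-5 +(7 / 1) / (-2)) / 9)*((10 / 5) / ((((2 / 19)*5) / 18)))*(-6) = 7752 / 5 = 1550.40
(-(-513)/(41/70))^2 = 1289528100/1681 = 767119.63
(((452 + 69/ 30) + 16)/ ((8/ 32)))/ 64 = 4703/ 160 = 29.39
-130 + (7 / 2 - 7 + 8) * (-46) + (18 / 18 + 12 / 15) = -1676 / 5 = -335.20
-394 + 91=-303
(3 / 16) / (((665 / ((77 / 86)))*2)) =33 / 261440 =0.00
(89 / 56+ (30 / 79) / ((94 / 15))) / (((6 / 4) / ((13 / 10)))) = 4459741 / 3118920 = 1.43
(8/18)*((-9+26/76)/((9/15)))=-6.41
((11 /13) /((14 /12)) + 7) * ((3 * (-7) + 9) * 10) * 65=-60257.14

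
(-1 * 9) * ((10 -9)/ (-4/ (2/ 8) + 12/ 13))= 0.60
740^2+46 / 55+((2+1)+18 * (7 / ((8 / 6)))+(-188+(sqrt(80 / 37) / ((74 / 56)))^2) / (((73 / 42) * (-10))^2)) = 81311975681547257 / 148461410350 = 547697.72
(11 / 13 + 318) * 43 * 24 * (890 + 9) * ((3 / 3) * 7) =26919188520 / 13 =2070706809.23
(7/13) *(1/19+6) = 805/247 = 3.26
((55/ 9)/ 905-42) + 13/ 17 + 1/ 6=-2274253/ 55386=-41.06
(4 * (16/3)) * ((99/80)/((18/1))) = 22/15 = 1.47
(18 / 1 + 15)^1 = 33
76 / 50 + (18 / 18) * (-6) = -112 / 25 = -4.48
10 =10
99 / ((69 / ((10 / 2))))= 165 / 23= 7.17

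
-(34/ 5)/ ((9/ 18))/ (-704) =17/ 880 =0.02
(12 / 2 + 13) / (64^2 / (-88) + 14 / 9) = -1881 / 4454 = -0.42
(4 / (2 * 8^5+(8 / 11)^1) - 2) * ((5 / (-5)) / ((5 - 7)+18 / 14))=-2523087 / 901130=-2.80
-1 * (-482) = 482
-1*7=-7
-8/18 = -4/9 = -0.44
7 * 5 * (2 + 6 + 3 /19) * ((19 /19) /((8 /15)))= 81375 /152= 535.36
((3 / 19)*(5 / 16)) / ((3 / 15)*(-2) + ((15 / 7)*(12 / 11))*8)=5775 / 2141984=0.00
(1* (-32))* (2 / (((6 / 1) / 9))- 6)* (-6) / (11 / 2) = -1152 / 11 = -104.73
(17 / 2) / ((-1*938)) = -17 / 1876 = -0.01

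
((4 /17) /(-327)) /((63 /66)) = -88 /116739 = -0.00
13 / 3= 4.33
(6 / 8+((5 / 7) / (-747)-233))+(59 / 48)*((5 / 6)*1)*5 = -12668371 / 55776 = -227.13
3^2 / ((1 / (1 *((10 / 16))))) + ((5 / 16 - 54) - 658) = -706.06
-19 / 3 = -6.33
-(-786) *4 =3144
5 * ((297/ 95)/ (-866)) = -297/ 16454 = -0.02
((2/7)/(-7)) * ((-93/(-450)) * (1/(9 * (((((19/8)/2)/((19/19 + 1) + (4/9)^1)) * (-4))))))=2728/5655825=0.00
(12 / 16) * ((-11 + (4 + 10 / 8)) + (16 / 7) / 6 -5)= -871 / 112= -7.78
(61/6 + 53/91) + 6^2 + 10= 56.75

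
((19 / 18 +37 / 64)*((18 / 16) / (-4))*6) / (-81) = 941 / 27648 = 0.03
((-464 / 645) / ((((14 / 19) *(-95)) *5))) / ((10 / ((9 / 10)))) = 174 / 940625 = 0.00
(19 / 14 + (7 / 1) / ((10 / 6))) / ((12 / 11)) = 4279 / 840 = 5.09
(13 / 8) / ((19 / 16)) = 26 / 19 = 1.37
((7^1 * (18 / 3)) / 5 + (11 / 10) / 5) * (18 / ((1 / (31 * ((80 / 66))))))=320664 / 55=5830.25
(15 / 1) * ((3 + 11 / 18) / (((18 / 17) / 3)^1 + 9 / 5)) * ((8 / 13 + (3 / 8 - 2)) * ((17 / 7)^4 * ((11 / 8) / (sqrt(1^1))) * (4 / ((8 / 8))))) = -9761516875 / 2008608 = -4859.84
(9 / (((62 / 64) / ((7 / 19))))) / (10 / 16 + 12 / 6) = 768 / 589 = 1.30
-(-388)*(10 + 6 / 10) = 20564 / 5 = 4112.80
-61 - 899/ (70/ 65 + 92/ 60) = -206354/ 509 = -405.41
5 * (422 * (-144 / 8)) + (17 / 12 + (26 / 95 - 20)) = -43318073 / 1140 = -37998.31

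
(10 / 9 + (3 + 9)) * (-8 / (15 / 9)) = -944 / 15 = -62.93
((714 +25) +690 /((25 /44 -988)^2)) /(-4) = -60650810117 /328285532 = -184.75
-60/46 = -1.30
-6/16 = -3/8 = -0.38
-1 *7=-7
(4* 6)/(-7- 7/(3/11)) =-36/49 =-0.73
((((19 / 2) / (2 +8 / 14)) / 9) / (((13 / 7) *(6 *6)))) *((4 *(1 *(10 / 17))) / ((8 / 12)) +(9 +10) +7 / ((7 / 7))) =233681 / 1288872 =0.18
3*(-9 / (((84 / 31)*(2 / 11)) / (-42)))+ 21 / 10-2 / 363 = 16725911 / 7260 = 2303.84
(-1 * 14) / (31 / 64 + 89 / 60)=-13440 / 1889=-7.11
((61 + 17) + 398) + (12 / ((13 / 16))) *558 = 113324 / 13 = 8717.23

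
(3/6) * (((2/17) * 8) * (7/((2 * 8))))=0.21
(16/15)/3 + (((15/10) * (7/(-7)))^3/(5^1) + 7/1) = 481/72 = 6.68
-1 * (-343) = 343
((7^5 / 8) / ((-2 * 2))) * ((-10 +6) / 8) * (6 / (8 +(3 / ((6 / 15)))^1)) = 50421 / 496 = 101.66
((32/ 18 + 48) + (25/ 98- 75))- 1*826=-750553/ 882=-850.97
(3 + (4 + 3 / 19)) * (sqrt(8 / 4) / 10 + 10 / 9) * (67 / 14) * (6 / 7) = 13668 * sqrt(2) / 4655 + 91120 / 2793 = 36.78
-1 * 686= -686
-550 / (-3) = 550 / 3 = 183.33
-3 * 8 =-24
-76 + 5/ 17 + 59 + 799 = 13299/ 17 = 782.29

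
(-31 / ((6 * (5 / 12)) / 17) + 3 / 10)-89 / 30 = -3202 / 15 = -213.47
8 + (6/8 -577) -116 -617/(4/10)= -8907/4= -2226.75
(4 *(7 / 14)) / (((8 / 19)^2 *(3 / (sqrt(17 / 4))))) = 361 *sqrt(17) / 192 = 7.75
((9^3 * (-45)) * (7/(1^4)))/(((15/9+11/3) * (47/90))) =-31000725/376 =-82448.74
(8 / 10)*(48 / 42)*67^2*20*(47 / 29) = 27005824 / 203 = 133033.62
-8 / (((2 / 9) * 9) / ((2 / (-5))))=8 / 5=1.60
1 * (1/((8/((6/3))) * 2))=1/8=0.12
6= 6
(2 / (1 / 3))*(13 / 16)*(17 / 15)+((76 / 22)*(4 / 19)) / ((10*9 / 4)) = 22007 / 3960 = 5.56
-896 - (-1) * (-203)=-1099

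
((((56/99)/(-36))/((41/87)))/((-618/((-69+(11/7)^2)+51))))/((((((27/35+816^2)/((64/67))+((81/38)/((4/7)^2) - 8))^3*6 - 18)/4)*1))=-486093113196544000/294746797314622352338505071011094010679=-0.00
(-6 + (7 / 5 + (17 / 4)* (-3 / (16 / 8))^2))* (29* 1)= 11513 / 80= 143.91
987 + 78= 1065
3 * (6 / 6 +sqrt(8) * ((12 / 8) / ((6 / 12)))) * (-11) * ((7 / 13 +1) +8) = -24552 * sqrt(2) / 13-4092 / 13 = -2985.67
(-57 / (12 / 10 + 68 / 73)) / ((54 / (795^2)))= -487010375 / 1556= -312988.67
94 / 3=31.33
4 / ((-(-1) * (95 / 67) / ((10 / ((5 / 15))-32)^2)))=1072 / 95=11.28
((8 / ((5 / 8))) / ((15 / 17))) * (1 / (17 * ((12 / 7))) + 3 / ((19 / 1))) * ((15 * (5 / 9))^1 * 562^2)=3764860480 / 513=7338909.32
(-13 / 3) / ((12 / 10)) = -65 / 18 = -3.61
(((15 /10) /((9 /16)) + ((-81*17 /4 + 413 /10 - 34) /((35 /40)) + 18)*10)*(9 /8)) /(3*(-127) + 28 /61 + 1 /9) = 10.85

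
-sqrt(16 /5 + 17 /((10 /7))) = -sqrt(1510) /10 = -3.89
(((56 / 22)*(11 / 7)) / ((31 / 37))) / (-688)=-37 / 5332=-0.01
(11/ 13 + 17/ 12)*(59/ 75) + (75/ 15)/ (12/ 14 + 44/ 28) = 763559/ 198900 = 3.84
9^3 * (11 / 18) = 445.50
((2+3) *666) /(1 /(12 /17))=39960 /17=2350.59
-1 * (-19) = 19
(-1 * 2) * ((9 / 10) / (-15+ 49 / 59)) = 531 / 4180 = 0.13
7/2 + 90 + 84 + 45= 445/2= 222.50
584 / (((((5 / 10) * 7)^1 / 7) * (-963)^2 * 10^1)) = 584 / 4636845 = 0.00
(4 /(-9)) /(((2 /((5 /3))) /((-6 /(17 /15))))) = 1.96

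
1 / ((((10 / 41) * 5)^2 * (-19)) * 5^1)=-1681 / 237500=-0.01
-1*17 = -17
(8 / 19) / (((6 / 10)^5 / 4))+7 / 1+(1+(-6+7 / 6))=229241 / 9234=24.83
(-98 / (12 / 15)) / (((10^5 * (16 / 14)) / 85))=-5831 / 64000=-0.09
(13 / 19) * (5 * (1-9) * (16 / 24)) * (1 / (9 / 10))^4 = -10400000 / 373977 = -27.81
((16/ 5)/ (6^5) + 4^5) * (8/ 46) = 4976642/ 27945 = 178.09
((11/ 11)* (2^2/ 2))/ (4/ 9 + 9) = 18/ 85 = 0.21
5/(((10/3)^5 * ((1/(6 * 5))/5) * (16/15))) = 2187/1280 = 1.71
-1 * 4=-4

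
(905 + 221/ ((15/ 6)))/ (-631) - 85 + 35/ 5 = -251057/ 3155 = -79.57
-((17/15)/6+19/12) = -319/180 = -1.77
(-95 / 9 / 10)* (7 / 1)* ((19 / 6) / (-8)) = 2527 / 864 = 2.92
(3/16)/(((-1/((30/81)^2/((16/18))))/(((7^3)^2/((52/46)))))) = -67648175/22464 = -3011.40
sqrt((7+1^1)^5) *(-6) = -768 *sqrt(2) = -1086.12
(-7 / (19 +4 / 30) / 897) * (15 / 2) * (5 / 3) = -125 / 24518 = -0.01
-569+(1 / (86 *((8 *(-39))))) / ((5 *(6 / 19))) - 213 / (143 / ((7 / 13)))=-65589505757 / 115109280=-569.80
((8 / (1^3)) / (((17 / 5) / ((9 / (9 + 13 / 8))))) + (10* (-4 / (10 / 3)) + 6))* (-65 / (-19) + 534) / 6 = -1970723 / 5491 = -358.90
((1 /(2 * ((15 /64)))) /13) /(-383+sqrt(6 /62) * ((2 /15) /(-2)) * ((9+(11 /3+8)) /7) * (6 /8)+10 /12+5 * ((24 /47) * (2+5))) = -18927159440 /42016751682061+247408 * sqrt(93) /42016751682061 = -0.00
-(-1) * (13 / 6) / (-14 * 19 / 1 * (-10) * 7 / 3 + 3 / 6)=13 / 37243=0.00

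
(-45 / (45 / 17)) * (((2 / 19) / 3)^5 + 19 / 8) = -194346538763 / 4813536456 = -40.38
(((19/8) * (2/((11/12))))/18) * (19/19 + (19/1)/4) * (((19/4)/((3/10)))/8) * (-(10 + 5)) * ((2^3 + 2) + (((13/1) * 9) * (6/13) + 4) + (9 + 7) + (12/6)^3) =-4774225/1056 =-4521.05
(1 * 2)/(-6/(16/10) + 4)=8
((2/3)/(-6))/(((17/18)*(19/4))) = -8/323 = -0.02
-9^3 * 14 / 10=-1020.60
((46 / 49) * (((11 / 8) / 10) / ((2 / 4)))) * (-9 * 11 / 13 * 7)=-25047 / 1820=-13.76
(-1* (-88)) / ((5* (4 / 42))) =924 / 5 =184.80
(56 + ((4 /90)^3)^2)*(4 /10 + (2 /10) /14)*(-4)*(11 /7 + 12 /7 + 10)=-836089553365072 /678140859375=-1232.91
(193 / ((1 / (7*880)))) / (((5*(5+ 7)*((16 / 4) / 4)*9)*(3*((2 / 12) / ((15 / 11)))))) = 6004.44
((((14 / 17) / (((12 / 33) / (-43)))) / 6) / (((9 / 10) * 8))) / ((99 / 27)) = -1505 / 2448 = -0.61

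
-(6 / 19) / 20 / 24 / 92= -1 / 139840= -0.00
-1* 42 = -42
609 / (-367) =-609 / 367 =-1.66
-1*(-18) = 18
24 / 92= 6 / 23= 0.26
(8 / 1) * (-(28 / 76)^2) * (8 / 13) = -0.67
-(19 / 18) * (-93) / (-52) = -589 / 312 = -1.89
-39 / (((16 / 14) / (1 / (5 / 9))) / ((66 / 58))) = -81081 / 1160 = -69.90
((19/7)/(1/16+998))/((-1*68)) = -76/1900311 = -0.00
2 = 2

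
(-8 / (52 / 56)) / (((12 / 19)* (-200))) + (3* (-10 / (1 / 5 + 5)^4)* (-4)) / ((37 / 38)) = 37530187 / 158513550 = 0.24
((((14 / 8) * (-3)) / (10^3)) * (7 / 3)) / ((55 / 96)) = -147 / 6875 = -0.02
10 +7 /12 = 127 /12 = 10.58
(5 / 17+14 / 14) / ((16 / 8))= 11 / 17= 0.65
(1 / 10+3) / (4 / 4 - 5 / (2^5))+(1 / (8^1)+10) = 14903 / 1080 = 13.80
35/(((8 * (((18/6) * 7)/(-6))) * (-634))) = 5/2536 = 0.00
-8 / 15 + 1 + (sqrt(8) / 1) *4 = 7 / 15 + 8 *sqrt(2) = 11.78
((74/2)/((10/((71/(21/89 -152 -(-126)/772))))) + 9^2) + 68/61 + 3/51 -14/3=6138602795231/81011917725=75.77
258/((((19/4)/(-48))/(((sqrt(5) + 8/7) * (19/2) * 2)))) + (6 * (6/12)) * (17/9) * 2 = -49536 * sqrt(5) - 1188626/21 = -167367.10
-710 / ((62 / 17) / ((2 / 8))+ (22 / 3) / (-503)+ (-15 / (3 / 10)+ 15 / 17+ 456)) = -18213630 / 10811611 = -1.68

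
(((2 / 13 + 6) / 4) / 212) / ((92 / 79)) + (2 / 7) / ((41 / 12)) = 1634677 / 18192356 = 0.09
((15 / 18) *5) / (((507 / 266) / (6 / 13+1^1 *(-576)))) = -8292550 / 6591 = -1258.16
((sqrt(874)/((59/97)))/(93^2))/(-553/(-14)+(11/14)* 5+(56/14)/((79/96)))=53641* sqrt(874)/13626810864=0.00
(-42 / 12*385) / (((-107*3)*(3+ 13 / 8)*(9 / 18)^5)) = 344960 / 11877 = 29.04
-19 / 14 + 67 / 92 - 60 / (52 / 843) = -8148645 / 8372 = -973.32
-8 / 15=-0.53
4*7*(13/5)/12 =91/15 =6.07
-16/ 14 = -8/ 7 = -1.14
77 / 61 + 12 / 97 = 8201 / 5917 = 1.39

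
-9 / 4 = -2.25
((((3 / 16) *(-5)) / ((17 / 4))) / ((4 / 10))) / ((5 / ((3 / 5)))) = -9 / 136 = -0.07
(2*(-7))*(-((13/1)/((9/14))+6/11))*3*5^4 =17990000/33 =545151.52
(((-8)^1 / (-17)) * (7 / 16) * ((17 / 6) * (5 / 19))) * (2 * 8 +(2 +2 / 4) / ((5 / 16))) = 70 / 19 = 3.68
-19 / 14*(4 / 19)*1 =-2 / 7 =-0.29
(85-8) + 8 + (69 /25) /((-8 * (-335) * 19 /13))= 108205897 /1273000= 85.00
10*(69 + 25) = 940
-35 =-35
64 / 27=2.37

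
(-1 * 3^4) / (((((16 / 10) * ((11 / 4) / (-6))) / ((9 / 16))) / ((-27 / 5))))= -335.51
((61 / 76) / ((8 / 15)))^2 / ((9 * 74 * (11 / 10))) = 465125 / 150453248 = 0.00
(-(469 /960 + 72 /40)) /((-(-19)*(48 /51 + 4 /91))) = -3398759 /27797760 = -0.12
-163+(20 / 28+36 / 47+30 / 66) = -582895 / 3619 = -161.07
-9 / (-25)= 9 / 25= 0.36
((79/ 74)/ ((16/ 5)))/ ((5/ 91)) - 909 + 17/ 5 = -5325207/ 5920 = -899.53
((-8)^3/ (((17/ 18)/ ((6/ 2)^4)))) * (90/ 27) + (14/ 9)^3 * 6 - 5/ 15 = -604569841/ 4131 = -146349.51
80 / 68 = 1.18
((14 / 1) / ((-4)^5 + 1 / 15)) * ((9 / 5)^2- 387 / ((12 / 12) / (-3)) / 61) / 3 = -475524 / 4684495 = -0.10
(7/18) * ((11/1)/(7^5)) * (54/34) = 33/81634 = 0.00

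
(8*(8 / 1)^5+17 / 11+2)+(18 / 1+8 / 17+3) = 49025606 / 187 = 262169.02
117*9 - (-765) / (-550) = 115677 / 110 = 1051.61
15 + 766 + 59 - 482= 358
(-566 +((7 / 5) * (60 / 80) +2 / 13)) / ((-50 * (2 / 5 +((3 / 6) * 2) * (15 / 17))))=2496399 / 283400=8.81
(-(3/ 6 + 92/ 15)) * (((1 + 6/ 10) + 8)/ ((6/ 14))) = -11144/ 75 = -148.59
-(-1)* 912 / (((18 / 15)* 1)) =760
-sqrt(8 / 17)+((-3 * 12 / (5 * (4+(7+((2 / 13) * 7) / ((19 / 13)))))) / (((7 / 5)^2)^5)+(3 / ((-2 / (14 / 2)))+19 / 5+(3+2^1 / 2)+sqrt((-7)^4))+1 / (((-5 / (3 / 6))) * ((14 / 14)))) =14544467814237 / 314959902635 - 2 * sqrt(34) / 17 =45.49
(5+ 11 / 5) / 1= 36 / 5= 7.20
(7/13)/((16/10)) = 35/104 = 0.34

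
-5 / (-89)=5 / 89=0.06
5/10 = 1/2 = 0.50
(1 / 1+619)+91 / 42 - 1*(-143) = 4591 / 6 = 765.17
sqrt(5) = 2.24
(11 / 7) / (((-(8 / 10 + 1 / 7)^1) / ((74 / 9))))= -370 / 27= -13.70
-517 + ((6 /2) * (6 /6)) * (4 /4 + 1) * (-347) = -2599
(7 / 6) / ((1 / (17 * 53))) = 6307 / 6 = 1051.17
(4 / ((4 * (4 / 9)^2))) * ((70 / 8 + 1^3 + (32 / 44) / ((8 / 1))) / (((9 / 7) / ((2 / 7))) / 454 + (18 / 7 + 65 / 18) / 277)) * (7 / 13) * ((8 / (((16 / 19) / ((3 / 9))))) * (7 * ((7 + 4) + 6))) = 732987280790289 / 2337077600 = 313634.12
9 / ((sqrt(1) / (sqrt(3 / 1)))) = 9 * sqrt(3) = 15.59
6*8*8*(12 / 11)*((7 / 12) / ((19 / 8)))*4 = 411.56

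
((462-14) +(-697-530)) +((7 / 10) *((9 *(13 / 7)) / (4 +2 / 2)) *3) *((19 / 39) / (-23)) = -896021 / 1150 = -779.15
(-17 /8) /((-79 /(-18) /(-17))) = 2601 /316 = 8.23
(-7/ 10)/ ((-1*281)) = 7/ 2810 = 0.00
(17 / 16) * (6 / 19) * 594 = 15147 / 76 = 199.30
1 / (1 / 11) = 11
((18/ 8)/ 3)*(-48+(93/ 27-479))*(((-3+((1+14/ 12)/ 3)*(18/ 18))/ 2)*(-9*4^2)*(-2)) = 386384/ 3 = 128794.67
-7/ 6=-1.17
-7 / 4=-1.75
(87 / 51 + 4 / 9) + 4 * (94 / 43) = 71675 / 6579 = 10.89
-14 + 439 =425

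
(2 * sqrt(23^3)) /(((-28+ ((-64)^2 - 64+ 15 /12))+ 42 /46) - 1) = 4232 * sqrt(23) /368475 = 0.06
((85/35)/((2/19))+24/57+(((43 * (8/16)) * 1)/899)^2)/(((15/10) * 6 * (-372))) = -10101142015/1439515896336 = -0.01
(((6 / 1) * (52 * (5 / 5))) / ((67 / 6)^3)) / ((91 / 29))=0.07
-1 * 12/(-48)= 1/4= 0.25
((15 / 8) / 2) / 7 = 15 / 112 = 0.13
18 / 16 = 9 / 8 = 1.12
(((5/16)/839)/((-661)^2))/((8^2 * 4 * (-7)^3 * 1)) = -5/515013896671232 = -0.00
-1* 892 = -892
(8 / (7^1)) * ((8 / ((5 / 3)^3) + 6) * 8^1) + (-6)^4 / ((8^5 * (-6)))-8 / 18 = 323504473 / 4608000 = 70.20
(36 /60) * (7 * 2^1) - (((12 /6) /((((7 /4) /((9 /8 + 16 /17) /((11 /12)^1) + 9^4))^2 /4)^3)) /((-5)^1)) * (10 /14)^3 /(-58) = -111999181783549140229699509874784863264732866 /250207314488279429185135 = -447625530103339832432.51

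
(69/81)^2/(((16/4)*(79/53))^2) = 1485961/72795024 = 0.02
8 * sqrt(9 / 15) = 8 * sqrt(15) / 5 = 6.20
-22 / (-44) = 1 / 2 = 0.50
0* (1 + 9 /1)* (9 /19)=0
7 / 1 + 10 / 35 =51 / 7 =7.29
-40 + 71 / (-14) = -631 / 14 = -45.07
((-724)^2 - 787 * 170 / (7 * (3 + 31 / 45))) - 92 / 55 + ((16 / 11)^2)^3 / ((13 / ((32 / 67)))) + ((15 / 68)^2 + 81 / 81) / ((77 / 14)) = 5378612948815873342621 / 10363542492463160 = 518993.67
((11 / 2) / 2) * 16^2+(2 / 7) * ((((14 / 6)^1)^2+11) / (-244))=2705398 / 3843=703.98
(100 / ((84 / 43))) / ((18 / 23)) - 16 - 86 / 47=845311 / 17766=47.58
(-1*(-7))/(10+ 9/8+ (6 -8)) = 56/73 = 0.77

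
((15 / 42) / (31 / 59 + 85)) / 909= 295 / 64215396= 0.00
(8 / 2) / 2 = 2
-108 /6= -18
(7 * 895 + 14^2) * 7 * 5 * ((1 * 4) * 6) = 5427240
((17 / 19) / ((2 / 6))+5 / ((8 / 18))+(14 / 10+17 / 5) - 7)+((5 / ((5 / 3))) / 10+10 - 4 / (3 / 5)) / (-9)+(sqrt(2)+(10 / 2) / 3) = sqrt(2)+133351 / 10260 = 14.41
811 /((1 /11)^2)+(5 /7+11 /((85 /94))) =58395608 /595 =98143.88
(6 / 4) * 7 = 21 / 2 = 10.50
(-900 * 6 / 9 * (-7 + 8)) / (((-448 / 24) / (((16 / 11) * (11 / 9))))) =400 / 7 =57.14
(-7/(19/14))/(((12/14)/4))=-1372/57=-24.07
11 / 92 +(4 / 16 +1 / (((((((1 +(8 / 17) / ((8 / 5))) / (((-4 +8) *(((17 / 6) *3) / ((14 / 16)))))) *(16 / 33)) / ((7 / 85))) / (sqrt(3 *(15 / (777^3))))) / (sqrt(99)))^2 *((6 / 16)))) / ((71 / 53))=43504701118 / 141858538535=0.31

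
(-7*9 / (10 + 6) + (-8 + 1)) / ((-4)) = 175 / 64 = 2.73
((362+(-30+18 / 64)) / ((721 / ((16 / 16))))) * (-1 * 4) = -1519 / 824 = -1.84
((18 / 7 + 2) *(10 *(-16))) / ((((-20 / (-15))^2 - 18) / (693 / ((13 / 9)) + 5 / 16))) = 143794080 / 6643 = 21645.96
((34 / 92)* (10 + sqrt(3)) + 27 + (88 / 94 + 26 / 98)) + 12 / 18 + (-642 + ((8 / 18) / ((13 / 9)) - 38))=-1336832257 / 2065791 + 17* sqrt(3) / 46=-646.49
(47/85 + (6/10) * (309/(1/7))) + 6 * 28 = 24928/17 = 1466.35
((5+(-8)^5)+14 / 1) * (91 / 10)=-2980159 / 10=-298015.90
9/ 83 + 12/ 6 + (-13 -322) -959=-107227/ 83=-1291.89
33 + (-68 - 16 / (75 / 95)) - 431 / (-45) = -45.69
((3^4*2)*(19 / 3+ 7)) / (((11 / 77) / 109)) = 1648080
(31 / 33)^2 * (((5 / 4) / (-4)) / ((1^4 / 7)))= -33635 / 17424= -1.93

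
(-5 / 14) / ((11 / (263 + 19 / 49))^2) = -416412090 / 2033647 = -204.76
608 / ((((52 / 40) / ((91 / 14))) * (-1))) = -3040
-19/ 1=-19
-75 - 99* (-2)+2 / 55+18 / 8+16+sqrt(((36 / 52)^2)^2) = 5270847 / 37180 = 141.77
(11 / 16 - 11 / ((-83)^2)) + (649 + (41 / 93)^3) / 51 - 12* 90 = -4822713304820083 / 4521631744368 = -1066.59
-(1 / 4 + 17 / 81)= -149 / 324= -0.46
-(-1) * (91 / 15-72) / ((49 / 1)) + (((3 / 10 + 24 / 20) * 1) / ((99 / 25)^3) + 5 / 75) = -39771311 / 31696434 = -1.25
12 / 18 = 2 / 3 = 0.67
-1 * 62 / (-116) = 31 / 58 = 0.53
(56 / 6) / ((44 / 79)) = 16.76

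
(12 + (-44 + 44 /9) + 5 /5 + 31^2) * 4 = 33656 /9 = 3739.56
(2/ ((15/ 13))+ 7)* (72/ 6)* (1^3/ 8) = 131/ 10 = 13.10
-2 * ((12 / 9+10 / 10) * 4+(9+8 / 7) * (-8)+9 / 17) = 50894 / 357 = 142.56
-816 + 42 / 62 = -25275 / 31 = -815.32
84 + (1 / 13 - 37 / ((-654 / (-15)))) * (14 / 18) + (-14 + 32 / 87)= 17201761 / 246558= 69.77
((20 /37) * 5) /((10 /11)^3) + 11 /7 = 13387 /2590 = 5.17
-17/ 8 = -2.12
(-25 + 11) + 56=42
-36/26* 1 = -18/13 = -1.38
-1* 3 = -3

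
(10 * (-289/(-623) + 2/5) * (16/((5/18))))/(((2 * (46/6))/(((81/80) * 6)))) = 3070548/15575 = 197.15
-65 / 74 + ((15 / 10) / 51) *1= -534 / 629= -0.85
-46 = -46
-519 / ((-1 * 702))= 173 / 234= 0.74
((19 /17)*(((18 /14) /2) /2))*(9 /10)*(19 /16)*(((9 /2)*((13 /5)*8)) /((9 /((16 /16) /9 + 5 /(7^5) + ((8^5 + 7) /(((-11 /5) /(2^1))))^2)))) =42893470990506457269 /12100199650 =3544856467.76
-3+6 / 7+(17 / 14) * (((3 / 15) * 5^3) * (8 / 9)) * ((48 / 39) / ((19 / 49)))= 1299455 / 15561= 83.51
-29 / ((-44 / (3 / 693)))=29 / 10164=0.00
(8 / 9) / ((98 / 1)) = 0.01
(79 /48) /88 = 79 /4224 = 0.02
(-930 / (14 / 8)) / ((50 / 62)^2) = -714984 / 875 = -817.12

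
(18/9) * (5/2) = 5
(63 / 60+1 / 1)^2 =1681 / 400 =4.20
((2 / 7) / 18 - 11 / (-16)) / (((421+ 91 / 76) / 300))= 336775 / 673827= 0.50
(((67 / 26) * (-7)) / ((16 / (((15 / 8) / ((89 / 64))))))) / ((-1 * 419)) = 7035 / 1939132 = 0.00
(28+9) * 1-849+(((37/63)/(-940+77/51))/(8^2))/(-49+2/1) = -2455008906379/3023409984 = -812.00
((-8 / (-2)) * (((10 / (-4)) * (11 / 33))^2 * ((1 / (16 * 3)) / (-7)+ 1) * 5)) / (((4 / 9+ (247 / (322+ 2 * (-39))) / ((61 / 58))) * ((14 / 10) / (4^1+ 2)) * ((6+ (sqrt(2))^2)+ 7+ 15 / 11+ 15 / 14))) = 2.42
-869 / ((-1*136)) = 869 / 136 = 6.39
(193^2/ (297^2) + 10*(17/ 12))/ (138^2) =2573753/ 3359704392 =0.00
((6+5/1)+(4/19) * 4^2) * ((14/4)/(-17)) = -1911/646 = -2.96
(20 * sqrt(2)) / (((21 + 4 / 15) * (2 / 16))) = 2400 * sqrt(2) / 319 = 10.64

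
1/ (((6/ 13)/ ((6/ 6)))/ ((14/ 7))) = 13/ 3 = 4.33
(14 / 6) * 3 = 7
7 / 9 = 0.78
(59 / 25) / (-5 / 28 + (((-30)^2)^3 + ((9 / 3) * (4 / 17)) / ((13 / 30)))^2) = 80685332 / 18169276997898936084614875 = 0.00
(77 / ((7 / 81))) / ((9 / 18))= 1782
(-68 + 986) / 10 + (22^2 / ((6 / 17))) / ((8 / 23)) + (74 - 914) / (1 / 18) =-665137 / 60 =-11085.62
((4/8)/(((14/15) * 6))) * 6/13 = 15/364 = 0.04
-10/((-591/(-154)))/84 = -55/1773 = -0.03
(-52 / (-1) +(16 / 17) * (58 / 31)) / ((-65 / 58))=-1643256 / 34255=-47.97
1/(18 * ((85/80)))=8/153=0.05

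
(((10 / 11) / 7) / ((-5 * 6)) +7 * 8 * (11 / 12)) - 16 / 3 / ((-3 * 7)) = 35747 / 693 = 51.58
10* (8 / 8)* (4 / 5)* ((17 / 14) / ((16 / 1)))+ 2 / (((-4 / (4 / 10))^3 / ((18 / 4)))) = 4187 / 7000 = 0.60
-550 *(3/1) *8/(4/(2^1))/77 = -600/7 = -85.71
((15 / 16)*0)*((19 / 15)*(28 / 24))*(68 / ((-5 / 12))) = 0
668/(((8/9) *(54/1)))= 167/12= 13.92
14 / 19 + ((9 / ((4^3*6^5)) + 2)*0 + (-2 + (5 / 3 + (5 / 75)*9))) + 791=225721 / 285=792.00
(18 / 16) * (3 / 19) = 27 / 152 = 0.18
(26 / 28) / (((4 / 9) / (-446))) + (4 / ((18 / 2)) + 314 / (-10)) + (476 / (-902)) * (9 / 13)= -7115098357 / 7387380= -963.14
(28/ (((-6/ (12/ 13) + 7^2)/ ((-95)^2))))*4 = 404320/ 17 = 23783.53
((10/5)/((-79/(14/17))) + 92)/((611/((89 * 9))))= 120.58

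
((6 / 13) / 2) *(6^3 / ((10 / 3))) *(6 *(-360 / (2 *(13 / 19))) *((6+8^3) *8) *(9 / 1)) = -148777026048 / 169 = -880337432.24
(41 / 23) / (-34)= -41 / 782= -0.05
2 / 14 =1 / 7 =0.14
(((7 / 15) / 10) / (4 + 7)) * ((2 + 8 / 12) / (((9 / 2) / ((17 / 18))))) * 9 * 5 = 476 / 4455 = 0.11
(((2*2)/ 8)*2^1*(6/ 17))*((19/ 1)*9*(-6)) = -6156/ 17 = -362.12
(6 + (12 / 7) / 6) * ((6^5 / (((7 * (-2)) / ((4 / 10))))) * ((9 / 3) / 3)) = -342144 / 245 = -1396.51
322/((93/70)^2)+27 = 1811323/8649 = 209.43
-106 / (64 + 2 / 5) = -265 / 161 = -1.65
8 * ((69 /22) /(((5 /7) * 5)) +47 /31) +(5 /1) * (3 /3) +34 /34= 214442 /8525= 25.15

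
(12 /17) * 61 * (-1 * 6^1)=-258.35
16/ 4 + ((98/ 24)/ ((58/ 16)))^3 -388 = -251923960/ 658503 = -382.57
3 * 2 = 6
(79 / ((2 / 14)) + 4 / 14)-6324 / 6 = -3505 / 7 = -500.71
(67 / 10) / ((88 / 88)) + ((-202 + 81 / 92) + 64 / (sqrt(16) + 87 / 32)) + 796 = 12087677 / 19780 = 611.11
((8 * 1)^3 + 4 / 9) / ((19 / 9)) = 4612 / 19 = 242.74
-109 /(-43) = 109 /43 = 2.53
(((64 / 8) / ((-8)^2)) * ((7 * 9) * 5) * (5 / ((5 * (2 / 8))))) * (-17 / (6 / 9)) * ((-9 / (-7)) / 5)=-4131 / 4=-1032.75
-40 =-40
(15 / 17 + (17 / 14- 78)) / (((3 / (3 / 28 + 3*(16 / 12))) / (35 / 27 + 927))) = -6508729175 / 67473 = -96464.20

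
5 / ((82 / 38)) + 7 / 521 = 49782 / 21361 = 2.33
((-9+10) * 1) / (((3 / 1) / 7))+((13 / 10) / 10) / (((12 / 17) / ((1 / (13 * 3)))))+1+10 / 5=19217 / 3600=5.34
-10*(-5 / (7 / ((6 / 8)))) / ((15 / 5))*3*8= 300 / 7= 42.86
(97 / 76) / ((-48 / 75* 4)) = -2425 / 4864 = -0.50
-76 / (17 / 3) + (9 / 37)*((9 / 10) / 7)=-589143 / 44030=-13.38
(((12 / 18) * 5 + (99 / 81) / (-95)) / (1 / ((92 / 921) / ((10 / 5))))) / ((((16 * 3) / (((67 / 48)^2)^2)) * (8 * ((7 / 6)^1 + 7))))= 1315807747937 / 6554457514967040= 0.00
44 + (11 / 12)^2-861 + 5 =-116807 / 144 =-811.16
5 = 5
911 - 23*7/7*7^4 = -54312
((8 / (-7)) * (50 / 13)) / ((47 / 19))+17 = 65109 / 4277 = 15.22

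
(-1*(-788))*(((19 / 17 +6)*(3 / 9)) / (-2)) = -47674 / 51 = -934.78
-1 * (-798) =798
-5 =-5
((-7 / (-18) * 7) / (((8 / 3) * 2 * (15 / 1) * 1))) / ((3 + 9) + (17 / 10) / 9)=49 / 17552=0.00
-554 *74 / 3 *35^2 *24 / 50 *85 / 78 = -341496680 / 39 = -8756325.13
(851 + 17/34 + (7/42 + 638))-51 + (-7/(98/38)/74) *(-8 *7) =159920/111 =1440.72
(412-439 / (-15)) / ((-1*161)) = -6619 / 2415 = -2.74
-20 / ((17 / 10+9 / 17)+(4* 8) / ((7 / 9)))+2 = 79426 / 51613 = 1.54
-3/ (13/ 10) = -30/ 13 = -2.31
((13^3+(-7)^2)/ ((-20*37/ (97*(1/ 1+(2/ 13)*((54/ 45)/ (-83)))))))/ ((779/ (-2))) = 586375573/ 777500425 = 0.75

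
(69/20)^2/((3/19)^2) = 190969/400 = 477.42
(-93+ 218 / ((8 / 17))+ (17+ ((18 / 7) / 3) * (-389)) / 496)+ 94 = 463.61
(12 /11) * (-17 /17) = -12 /11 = -1.09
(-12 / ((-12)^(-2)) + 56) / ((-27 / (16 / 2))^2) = -107008 / 729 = -146.79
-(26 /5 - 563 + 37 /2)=5393 /10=539.30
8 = 8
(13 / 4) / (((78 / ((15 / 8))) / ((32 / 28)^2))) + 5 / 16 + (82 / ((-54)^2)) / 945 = 31987171 / 77157360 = 0.41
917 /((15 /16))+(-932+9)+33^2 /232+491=1916879 /3480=550.83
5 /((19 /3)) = 0.79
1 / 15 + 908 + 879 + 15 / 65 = 348523 / 195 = 1787.30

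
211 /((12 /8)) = 422 /3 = 140.67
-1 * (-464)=464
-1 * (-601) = 601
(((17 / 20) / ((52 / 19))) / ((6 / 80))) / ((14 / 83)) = 26809 / 1092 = 24.55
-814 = -814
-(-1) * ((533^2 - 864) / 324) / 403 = 283225 / 130572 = 2.17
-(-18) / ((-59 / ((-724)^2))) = -9435168 / 59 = -159918.10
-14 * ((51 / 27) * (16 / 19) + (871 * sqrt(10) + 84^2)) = -16895872 / 171 - 12194 * sqrt(10) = -137367.08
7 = 7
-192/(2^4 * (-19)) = 12/19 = 0.63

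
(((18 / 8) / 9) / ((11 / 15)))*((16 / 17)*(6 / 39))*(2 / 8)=30 / 2431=0.01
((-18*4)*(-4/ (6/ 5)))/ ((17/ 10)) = 2400/ 17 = 141.18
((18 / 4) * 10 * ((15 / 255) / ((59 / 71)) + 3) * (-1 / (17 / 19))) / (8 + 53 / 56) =-17.26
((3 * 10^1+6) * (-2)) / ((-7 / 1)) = 72 / 7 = 10.29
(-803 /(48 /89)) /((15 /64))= -285868 /45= -6352.62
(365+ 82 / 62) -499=-4113 / 31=-132.68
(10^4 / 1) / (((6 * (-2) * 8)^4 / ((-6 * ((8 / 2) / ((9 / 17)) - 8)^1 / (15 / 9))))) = 0.00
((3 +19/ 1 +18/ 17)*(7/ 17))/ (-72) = -343/ 2601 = -0.13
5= 5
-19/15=-1.27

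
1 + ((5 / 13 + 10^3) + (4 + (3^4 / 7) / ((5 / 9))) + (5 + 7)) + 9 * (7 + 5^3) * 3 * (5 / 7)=1630687 / 455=3583.93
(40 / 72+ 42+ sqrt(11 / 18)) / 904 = sqrt(22) / 5424+ 383 / 8136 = 0.05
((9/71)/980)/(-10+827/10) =9/5058466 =0.00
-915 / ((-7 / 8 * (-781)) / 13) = -95160 / 5467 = -17.41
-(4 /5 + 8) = -44 /5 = -8.80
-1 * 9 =-9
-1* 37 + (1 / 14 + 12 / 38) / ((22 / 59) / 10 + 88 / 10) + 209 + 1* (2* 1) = 120692773 / 693462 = 174.04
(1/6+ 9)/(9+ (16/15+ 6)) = 0.57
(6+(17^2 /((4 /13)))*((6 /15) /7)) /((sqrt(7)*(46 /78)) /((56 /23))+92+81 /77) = 3204664306272 /4997133805073 - 41709032508*sqrt(7) /24985669025365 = 0.64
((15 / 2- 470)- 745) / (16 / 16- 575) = 345 / 164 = 2.10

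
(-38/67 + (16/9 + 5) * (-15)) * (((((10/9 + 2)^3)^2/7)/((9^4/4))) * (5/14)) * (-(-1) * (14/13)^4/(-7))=11090647519723520/20016795904669161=0.55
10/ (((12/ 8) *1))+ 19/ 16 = 377/ 48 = 7.85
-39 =-39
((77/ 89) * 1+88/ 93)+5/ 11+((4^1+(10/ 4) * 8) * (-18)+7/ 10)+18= -374234171/ 910470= -411.03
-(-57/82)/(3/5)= 95/82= 1.16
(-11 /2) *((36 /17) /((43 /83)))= -16434 /731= -22.48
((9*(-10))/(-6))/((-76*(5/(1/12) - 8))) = -15/3952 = -0.00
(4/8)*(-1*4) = -2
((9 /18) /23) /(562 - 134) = 1 /19688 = 0.00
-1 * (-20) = 20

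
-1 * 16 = -16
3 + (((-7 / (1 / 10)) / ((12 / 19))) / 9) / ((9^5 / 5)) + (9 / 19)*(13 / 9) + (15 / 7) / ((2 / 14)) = 1131906155 / 60584274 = 18.68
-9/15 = -3/5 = -0.60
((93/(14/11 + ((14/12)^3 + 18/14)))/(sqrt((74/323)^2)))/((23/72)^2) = 1294985615616/1349812799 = 959.38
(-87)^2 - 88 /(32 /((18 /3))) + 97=15299 /2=7649.50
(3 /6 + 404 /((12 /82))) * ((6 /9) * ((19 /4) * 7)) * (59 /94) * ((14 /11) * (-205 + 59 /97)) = -9020916669359 /902682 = -9993460.23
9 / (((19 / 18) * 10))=81 / 95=0.85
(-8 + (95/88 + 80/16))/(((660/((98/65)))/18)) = -1911/24200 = -0.08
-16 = -16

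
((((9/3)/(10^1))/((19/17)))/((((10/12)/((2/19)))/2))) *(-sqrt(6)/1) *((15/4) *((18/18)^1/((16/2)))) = -459 *sqrt(6)/14440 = -0.08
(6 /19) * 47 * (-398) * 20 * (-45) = 5316442.11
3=3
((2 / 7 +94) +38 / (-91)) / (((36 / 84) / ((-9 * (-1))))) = 25626 / 13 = 1971.23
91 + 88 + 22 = 201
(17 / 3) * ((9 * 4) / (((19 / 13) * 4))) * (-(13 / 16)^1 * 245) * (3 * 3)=-19004895 / 304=-62516.10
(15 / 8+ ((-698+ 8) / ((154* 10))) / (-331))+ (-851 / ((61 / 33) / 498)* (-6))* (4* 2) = 136874599078113 / 12437656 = 11004854.86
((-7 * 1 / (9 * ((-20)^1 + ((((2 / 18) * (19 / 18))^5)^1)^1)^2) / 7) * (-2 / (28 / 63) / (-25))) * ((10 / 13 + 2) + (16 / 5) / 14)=-8490524511310669252896768 / 56644869201351537726764246375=-0.00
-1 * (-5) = 5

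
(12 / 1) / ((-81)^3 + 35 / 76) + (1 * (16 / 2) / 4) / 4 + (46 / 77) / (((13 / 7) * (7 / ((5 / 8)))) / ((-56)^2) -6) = 379848985819 / 948910466614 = 0.40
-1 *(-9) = 9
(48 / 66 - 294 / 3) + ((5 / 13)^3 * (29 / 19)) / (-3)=-134034905 / 1377519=-97.30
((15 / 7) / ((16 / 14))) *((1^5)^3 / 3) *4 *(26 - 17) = 45 / 2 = 22.50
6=6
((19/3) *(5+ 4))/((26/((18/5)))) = 513/65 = 7.89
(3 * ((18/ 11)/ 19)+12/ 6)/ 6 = 236/ 627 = 0.38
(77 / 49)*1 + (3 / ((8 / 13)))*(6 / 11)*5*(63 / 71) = 292349 / 21868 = 13.37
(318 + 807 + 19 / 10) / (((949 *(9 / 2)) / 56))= 631064 / 42705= 14.78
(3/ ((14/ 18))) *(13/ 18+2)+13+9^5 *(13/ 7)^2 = 19960865/ 98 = 203682.30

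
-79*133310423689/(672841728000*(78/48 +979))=-10531523471431/659805419520000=-0.02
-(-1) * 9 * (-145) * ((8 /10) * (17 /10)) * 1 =-8874 /5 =-1774.80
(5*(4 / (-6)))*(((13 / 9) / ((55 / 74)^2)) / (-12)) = 35594 / 49005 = 0.73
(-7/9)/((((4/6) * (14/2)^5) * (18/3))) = -1/86436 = -0.00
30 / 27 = 10 / 9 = 1.11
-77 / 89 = -0.87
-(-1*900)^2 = -810000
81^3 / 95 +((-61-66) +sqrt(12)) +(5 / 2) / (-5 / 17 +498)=2*sqrt(3) +8788888747 / 1607590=5470.58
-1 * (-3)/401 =3/401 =0.01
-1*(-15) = 15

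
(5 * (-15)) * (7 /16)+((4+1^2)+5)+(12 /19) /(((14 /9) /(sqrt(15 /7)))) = -365 /16+54 * sqrt(105) /931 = -22.22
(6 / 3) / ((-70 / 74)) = -74 / 35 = -2.11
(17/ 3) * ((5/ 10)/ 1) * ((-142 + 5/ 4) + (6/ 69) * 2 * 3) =-219317/ 552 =-397.31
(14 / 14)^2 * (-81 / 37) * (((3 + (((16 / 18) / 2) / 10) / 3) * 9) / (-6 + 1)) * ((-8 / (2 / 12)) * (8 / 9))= -12672 / 25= -506.88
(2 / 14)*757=757 / 7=108.14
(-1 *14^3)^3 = -20661046784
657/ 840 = 0.78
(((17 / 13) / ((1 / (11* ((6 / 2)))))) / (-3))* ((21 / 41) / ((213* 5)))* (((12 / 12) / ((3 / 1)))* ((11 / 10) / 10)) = -14399 / 56764500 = -0.00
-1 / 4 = -0.25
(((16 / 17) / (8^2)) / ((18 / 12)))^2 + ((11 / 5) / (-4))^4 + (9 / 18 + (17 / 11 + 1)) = 14360693651 / 4577760000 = 3.14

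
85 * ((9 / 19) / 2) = 765 / 38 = 20.13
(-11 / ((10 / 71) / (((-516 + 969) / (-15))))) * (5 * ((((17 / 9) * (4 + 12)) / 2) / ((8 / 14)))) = 14033789 / 45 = 311861.98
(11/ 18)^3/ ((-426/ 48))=-1331/ 51759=-0.03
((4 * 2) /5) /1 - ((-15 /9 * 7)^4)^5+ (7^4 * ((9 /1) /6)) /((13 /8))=-494622927603223806355393957754861 /226640986065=-2182407234415082081042.54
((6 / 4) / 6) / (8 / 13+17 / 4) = 0.05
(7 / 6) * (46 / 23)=7 / 3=2.33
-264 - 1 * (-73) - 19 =-210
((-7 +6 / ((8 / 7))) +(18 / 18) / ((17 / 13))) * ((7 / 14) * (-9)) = 603 / 136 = 4.43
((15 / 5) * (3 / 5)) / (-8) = -0.22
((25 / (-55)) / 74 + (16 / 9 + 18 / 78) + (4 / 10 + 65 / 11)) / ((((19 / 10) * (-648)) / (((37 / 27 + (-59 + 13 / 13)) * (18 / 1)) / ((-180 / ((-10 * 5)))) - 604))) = 94802405003 / 15829698456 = 5.99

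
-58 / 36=-29 / 18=-1.61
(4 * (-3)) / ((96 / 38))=-19 / 4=-4.75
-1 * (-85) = 85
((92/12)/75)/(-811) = -23/182475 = -0.00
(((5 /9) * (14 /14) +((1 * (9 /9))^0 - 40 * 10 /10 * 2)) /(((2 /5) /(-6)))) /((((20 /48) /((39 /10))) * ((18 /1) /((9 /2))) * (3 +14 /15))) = 41301 /59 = 700.02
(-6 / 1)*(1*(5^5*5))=-93750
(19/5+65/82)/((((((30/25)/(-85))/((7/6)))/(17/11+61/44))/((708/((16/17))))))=-48321084665/57728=-837047.61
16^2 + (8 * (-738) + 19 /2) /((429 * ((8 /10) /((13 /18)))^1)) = 1157567 /4752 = 243.60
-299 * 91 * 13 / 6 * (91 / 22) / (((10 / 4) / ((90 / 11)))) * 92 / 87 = -2961318724 / 3509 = -843920.98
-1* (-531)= 531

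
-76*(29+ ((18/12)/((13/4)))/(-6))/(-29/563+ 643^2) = -0.01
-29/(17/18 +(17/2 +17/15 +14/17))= -22185/8722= -2.54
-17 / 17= -1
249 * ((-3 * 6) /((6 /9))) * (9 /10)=-60507 /10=-6050.70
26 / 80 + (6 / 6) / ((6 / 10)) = 239 / 120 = 1.99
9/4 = 2.25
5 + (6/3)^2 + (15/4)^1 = 51/4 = 12.75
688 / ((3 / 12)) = 2752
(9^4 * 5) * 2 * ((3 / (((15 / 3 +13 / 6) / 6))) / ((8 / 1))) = 885735 / 43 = 20598.49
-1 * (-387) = 387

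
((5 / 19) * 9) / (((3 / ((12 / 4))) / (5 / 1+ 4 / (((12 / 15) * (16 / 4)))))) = 1125 / 76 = 14.80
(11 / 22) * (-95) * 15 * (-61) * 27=2346975 / 2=1173487.50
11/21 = 0.52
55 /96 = 0.57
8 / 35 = 0.23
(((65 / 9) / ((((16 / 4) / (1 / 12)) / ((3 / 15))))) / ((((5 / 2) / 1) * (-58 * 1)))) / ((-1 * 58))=13 / 3633120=0.00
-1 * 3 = -3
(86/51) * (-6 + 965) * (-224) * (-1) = 18474176/51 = 362238.75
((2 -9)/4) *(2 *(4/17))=-14/17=-0.82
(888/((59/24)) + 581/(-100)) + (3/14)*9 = 14758097/41300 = 357.34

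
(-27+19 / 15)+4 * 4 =-146 / 15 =-9.73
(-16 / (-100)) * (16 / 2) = 32 / 25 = 1.28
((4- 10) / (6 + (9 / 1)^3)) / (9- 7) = -1 / 245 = -0.00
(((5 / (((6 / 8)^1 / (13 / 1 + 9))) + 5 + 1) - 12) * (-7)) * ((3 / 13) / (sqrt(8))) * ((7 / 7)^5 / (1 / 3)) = -4431 * sqrt(2) / 26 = -241.01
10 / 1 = 10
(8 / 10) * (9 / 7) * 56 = 57.60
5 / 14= 0.36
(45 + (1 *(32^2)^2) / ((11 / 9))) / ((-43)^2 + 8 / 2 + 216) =9437679 / 22759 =414.68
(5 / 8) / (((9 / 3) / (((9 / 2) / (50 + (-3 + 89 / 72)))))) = 135 / 6946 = 0.02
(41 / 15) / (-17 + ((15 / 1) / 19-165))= -779 / 51645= -0.02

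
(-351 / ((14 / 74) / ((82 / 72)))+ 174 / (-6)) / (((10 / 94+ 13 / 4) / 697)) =-1964721025 / 4417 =-444808.93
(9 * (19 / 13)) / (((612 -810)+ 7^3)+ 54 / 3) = 0.08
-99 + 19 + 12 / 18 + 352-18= 764 / 3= 254.67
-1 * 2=-2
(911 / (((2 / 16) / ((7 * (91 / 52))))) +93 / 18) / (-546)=-535699 / 3276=-163.52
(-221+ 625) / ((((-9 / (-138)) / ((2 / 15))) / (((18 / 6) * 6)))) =74336 / 5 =14867.20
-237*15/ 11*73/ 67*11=-259515/ 67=-3873.36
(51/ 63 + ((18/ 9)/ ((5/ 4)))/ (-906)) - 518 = -2733361/ 5285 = -517.19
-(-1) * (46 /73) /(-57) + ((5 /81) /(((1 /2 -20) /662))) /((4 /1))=-2343923 /4381533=-0.53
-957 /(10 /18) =-8613 /5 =-1722.60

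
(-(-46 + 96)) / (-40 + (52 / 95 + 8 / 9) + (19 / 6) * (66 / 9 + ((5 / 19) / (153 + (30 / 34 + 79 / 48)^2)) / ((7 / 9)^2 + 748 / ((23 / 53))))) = 14574614973110264250 / 4471934194567146839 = 3.26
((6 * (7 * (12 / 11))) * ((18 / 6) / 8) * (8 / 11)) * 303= 458136 / 121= 3786.25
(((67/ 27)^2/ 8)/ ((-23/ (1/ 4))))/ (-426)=0.00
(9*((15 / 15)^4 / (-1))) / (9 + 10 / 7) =-63 / 73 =-0.86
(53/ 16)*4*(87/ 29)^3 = 357.75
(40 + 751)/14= 56.50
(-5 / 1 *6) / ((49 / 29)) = -17.76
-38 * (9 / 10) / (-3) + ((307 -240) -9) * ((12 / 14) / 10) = 573 / 35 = 16.37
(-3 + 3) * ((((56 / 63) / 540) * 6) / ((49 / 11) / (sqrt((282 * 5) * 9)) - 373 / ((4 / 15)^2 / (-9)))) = 0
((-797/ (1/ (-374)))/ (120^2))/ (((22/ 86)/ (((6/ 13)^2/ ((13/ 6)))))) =1747821/ 219700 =7.96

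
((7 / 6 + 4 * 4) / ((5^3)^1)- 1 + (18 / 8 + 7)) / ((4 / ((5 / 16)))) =12581 / 19200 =0.66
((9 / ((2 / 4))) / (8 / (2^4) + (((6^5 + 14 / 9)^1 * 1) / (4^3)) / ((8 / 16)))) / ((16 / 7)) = 1134 / 35071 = 0.03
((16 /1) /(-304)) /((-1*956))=1 /18164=0.00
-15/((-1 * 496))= 15/496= 0.03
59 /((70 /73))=4307 /70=61.53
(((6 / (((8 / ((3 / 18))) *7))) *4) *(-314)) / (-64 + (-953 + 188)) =157 / 5803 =0.03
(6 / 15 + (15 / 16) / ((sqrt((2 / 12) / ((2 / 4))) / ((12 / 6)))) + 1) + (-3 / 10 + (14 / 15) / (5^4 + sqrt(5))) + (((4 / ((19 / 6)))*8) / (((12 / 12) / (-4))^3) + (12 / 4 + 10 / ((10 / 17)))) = -3482495939 / 5566335 - 7*sqrt(5) / 2929650 + 15*sqrt(3) / 8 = -622.39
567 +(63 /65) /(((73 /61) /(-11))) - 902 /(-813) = 2157219436 /3857685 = 559.20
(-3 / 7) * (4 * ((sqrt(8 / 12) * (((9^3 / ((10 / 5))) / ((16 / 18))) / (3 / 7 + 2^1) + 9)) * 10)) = -241875 * sqrt(6) / 238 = -2489.37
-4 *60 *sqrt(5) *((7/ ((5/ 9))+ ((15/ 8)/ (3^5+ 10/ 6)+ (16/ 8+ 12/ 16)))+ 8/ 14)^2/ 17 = -32152258260027 *sqrt(5)/ 8975674960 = -8009.94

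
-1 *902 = -902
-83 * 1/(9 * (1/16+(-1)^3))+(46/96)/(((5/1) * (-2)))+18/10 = 10013/864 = 11.59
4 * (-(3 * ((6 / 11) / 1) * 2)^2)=-5184 / 121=-42.84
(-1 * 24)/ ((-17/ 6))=144/ 17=8.47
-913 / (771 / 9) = -10.66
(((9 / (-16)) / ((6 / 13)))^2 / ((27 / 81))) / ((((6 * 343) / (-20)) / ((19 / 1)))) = -144495 / 175616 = -0.82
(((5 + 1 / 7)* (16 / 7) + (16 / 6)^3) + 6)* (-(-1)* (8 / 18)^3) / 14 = 1554496 / 6751269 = 0.23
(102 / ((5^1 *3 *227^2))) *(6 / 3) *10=136 / 51529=0.00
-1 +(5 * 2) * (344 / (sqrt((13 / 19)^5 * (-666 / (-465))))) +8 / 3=7424.56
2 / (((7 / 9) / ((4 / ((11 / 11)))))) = 72 / 7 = 10.29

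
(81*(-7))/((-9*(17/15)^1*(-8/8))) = -945/17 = -55.59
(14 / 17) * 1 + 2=48 / 17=2.82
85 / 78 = 1.09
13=13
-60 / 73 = -0.82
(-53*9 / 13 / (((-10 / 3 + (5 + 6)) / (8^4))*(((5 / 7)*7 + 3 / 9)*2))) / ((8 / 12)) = -2756.71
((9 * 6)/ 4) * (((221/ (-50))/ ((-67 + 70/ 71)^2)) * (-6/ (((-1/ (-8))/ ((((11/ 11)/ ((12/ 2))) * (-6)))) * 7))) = -360955764/ 3844394575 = -0.09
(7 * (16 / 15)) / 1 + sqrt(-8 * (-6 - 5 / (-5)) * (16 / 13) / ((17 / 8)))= 32 * sqrt(1105) / 221 + 112 / 15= 12.28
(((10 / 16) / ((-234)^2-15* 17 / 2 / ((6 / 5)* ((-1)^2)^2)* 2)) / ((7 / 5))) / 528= 25 / 1612742208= 0.00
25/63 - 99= -6212/63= -98.60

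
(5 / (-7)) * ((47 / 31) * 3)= -705 / 217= -3.25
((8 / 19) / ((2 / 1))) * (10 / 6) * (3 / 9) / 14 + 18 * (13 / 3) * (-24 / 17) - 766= -17827948 / 20349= -876.11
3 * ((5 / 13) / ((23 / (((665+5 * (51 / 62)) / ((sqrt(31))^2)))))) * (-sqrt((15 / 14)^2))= -9334125 / 8045492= -1.16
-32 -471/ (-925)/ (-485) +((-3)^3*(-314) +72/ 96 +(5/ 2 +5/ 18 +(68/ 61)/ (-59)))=491133130792981/ 58125649500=8449.51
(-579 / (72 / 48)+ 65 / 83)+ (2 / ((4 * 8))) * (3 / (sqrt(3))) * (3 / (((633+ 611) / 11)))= -31973 / 83+ 33 * sqrt(3) / 19904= -385.21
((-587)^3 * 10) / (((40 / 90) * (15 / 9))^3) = -3981123005049 / 800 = -4976403756.31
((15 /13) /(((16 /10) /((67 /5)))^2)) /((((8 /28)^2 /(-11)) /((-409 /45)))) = 989604539 /9984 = 99119.04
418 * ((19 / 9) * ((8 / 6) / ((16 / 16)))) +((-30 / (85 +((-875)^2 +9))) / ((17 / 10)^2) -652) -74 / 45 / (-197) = 3087424272562742 / 5885281776645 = 524.60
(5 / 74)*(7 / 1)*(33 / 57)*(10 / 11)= 175 / 703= 0.25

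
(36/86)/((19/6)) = 108/817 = 0.13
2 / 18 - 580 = -5219 / 9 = -579.89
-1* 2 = -2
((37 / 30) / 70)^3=0.00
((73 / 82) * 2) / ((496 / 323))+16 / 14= 327741 / 142352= 2.30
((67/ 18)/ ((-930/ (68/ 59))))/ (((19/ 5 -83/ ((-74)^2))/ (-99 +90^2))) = -5544838796/ 568612323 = -9.75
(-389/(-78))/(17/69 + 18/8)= 17894/8957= 2.00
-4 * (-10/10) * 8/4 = 8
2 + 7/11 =29/11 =2.64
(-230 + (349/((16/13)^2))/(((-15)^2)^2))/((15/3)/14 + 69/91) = -38749633247/187920000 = -206.20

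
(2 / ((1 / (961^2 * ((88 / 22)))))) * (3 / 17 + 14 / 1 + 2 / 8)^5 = 839057670988781780421 / 181741696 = 4616759331819.94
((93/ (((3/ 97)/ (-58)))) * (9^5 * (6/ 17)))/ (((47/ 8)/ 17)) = -494327994912/ 47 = -10517616913.02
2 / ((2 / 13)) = 13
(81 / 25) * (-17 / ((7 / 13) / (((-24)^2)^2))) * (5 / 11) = -5939122176 / 385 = -15426291.37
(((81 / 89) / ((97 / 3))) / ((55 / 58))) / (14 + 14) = 7047 / 6647410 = 0.00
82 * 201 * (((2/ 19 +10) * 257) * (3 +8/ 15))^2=12525291548516352/ 9025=1387843938893.78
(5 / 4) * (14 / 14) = 5 / 4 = 1.25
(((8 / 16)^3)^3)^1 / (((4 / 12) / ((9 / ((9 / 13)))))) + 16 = 8231 / 512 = 16.08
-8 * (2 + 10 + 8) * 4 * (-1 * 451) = 288640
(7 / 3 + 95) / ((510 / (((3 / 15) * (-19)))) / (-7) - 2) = 9709 / 1713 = 5.67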